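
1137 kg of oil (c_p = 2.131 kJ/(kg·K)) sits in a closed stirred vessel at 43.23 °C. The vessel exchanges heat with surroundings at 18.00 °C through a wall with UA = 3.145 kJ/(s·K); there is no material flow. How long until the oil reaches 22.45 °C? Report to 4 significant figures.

Heat balance on the well-mixed liquid: M c_p dT/dt = −UA(T − T_amb).
τ = M c_p/UA = 770.412 s; T_ss = T_amb = 18.0000 °C.
T(t) = T_ss + (T₀ − T_ss)e^(−t/τ); set T = 22.45:
t = −τ ln[(T − T_ss)/(T₀ − T_ss)] = −770.412 · ln(0.176377) = 1336.77 s.

1337 s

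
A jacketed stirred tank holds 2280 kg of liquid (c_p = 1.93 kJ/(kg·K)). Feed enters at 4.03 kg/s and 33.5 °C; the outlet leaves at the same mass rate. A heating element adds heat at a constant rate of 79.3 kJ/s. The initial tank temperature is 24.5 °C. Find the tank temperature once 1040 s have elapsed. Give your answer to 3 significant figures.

40.6 °C

Unsteady energy balance on the tank contents: M c_p dT/dt = ṁ c_p (T_in − T) + 79.3.
τ = M/ṁ = 565.76 s; T_ss = T_in + Q̇/(ṁ c_p) = 33.5 + 79.3/(4.03·1.93) = 43.696 °C.
This is linear first-order; T(t) = T_ss + (T₀ − T_ss) e^(−t/τ).
T(1040) = 43.696 + (-19.196)·e^(−1040/565.76) = 43.696 + (-19.196)·0.15910 = 40.642 °C.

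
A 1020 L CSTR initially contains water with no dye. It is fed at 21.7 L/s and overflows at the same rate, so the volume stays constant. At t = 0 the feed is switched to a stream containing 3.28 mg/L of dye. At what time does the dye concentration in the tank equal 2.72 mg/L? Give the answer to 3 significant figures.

83.1 s

Species balance: V dC/dt = Q(C_in − C) ⇒ τ = V/Q = 47.005 s.
C(t) = C_in + (C₀ − C_in) e^(−t/τ). Set C = 2.72 and solve for t:
e^(−t/τ) = (C − C_in)/(C₀ − C_in) = (2.72 − 3.28)/(0 − 3.28) = 0.17073
t = −τ ln(…) = 47.005 × 1.7677 = 83.088 s.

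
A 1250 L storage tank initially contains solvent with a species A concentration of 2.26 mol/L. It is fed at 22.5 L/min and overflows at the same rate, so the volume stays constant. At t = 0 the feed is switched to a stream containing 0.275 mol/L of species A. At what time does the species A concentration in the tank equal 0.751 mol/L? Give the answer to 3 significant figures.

79.3 min

Species balance: V dC/dt = Q(C_in − C) ⇒ τ = V/Q = 55.556 min.
C(t) = C_in + (C₀ − C_in) e^(−t/τ). Set C = 0.751 and solve for t:
e^(−t/τ) = (C − C_in)/(C₀ − C_in) = (0.751 − 0.275)/(2.26 − 0.275) = 0.23980
t = −τ ln(…) = 55.556 × 1.4280 = 79.331 min.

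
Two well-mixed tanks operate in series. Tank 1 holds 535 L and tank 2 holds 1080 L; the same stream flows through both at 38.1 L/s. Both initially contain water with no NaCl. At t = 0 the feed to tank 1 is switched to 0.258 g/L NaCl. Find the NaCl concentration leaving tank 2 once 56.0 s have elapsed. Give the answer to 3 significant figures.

0.192 g/L

Time constants: τᵢ = Vᵢ/Q for each well-mixed tank.
τ₁ = 535/38.1 = 14.042 s; τ₂ = 1080/38.1 = 28.346 s.
Solving the cascade with C₁(0)=C₂(0)=0 gives C₂(t) = C_in[1 − (τ₁ e^(−t/τ₁) − τ₂ e^(−t/τ₂))/(τ₁ − τ₂)].
At t = 56.0: e^(−t/τ₁) = 0.018536, e^(−t/τ₂) = 0.13868.
C₂ = 0.258·[1 − (14.042·0.018536 − 28.346·0.13868)/(-14.304)] = 0.258·0.74337 = 0.19179 g/L.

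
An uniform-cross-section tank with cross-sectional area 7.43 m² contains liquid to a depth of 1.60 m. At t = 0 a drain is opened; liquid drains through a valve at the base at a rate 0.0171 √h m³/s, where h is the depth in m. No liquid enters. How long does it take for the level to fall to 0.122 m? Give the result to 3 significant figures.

796 s

A dh/dt = −Q_out = −0.0171 √h.
Separate and integrate: 2(√h − √h₀) = −(0.0171/A) t.
t = 2A(√h₀ − √h)/0.0171 = 2·7.43·(√1.60 − √0.122)/0.0171
  = 14.860 × (1.2649 − 0.34928) / 0.0171 = 795.68 s.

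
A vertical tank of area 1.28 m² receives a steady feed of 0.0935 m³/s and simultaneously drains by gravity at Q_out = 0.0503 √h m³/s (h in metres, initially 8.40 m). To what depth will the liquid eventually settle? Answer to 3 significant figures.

3.46 m

Level balance: A dh/dt = 0.0935 − 0.0503 √h. Setting dh/dt = 0:
Q_in = 0.0503 √h_ss ⇒ √h_ss = 0.0935/0.0503 = 1.8588.
h_ss = 1.8588² = 3.4553 m. (Since h₀ = 8.40 m > h_ss, the level will fall toward this value.)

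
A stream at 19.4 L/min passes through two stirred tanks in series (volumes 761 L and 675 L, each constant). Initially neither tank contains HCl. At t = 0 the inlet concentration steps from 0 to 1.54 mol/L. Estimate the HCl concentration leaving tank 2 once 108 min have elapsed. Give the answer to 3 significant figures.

Species balance on tank i: dCᵢ/dt = (Cᵢ₋₁ − Cᵢ)/τᵢ with τᵢ = Vᵢ/Q.
τ₁ = 761/19.4 = 39.227 min; τ₂ = 675/19.4 = 34.794 min.
Solving the cascade with C₁(0)=C₂(0)=0 gives C₂(t) = C_in[1 − (τ₁ e^(−t/τ₁) − τ₂ e^(−t/τ₂))/(τ₁ − τ₂)].
At t = 108: e^(−t/τ₁) = 0.063722, e^(−t/τ₂) = 0.044869.
C₂ = 1.54·[1 − (39.227·0.063722 − 34.794·0.044869)/(4.4330)] = 1.54·0.78830 = 1.2140 mol/L.

1.21 mol/L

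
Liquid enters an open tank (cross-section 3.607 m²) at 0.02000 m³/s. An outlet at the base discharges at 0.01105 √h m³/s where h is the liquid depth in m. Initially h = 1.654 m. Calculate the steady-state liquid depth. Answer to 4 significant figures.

A dh/dt = Q_in − 0.01105 √h. Steady state requires inflow = outflow:
Q_in = 0.01105 √h_ss ⇒ √h_ss = 0.02000/0.01105 = 1.80995.
h_ss = 1.80995² = 3.27594 m. (Since h₀ = 1.654 m < h_ss, the level will rise toward this value.)

3.276 m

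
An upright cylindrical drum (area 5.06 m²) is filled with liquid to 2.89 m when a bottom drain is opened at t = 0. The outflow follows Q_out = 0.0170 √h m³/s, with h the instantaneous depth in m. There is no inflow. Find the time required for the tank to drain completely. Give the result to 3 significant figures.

A dh/dt = −Q_out = −0.0170 √h.
Separate and integrate: 2(√h − √h₀) = −(0.0170/A) t.
Tank is empty when √h = 0: t_empty = 2A√h₀/0.0170.
t_empty = 2·5.06·√2.89/0.0170 = 10.120·1.7000/0.0170 = 1012.0 s.

1010 s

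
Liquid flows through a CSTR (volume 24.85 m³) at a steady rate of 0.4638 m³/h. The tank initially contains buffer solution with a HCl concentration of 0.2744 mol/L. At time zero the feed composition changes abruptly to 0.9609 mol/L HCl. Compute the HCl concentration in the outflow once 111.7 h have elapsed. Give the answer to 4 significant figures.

0.8755 mol/L

Accumulation = in − out for the solute gives V dC/dt = Q(C_in − C).
So dC/dt = (C_in − C)/τ with τ = V/Q = 24.85/0.4638 = 53.5791 h.
Integrating: C(t) = C_in + (C₀ − C_in) e^(−t/τ).
C(111.7) = 0.9609 + (0.2744 − 0.9609)·e^(−111.7/53.5791) = 0.9609 + (-0.686500)·0.124336 = 0.875543 mol/L.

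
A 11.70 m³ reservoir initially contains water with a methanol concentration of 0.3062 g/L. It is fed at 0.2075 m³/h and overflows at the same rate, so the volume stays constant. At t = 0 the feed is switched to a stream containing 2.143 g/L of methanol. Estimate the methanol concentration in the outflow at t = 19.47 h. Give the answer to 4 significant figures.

Transient balance on the dissolved component: V dC/dt = Q(C_in − C).
Time constant τ = V/Q = 11.70/0.2075 = 56.3855 h.
Solution: C(t) = C_in + (C₀ − C_in) e^(−t/τ).
C(19.47) = 2.143 + (0.3062 − 2.143)·e^(−19.47/56.3855) = 2.143 + (-1.83680)·0.708007 = 0.842533 g/L.

0.8425 g/L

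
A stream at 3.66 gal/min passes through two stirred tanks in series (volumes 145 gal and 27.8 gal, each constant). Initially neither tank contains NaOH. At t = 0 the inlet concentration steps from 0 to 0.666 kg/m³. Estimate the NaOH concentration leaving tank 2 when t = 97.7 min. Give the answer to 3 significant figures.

0.596 kg/m³

Each tank obeys Vᵢ dCᵢ/dt = Q(Cᵢ₋₁ − Cᵢ), so τᵢ = Vᵢ/Q.
τ₁ = 145/3.66 = 39.617 min; τ₂ = 27.8/3.66 = 7.5956 min.
Solving the cascade with C₁(0)=C₂(0)=0 gives C₂(t) = C_in[1 − (τ₁ e^(−t/τ₁) − τ₂ e^(−t/τ₂))/(τ₁ − τ₂)].
At t = 97.7: e^(−t/τ₁) = 0.084917, e^(−t/τ₂) = 2.5931e-06.
C₂ = 0.666·[1 − (39.617·0.084917 − 7.5956·2.5931e-06)/(32.022)] = 0.666·0.89494 = 0.59603 kg/m³.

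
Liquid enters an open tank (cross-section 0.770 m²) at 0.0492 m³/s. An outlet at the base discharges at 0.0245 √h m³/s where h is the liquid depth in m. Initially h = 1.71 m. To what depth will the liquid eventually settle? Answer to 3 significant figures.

Mass balance (ρ constant): A dh/dt = Q_in − 0.0245 √h. At steady state dh/dt = 0:
Q_in = 0.0245 √h_ss ⇒ √h_ss = 0.0492/0.0245 = 2.0082.
h_ss = 2.0082² = 4.0327 m. (Since h₀ = 1.71 m < h_ss, the level will rise toward this value.)

4.03 m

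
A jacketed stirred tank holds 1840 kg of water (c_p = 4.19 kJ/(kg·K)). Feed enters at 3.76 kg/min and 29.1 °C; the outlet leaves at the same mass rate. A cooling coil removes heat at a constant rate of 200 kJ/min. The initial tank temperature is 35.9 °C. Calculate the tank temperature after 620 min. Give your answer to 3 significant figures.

21.9 °C

Unsteady energy balance on the tank contents: M c_p dT/dt = ṁ c_p (T_in − T) − 200.
Rearrange: dT/dt = (T_ss − T)/τ with τ = M/ṁ = 489.36 min and T_ss = T_in − Q̇/(ṁ c_p) = 16.405 °C.
Integrating: T(t) = T_ss + (T₀ − T_ss) e^(−t/τ).
T(620) = 16.405 + (19.495)·e^(−620/489.36) = 16.405 + (19.495)·0.28169 = 21.897 °C.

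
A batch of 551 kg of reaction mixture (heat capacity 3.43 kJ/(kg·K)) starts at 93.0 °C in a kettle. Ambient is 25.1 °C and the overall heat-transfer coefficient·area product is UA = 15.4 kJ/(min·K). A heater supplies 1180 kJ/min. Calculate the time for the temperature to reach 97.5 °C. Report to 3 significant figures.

M c_p dT/dt = −UA(T − T_amb) + Q̇.
τ = M c_p/UA = 122.72 min; T_ss = T_amb + Q̇/UA = 25.1 + 1180/15.4 = 101.72 °C.
T(t) = T_ss + (T₀ − T_ss)e^(−t/τ); set T = 97.5:
t = −τ ln[(T − T_ss)/(T₀ − T_ss)] = −122.72 · ln(0.48414) = 89.020 min.

89.0 min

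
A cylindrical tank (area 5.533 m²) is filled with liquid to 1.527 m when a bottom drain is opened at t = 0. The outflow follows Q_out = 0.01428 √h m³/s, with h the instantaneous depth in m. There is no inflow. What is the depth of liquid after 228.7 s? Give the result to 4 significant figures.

With no inflow, A dh/dt = −0.01428 √h.
Separate and integrate: 2(√h − √h₀) = −(0.01428/A) t.
√h = √1.527 − 0.01428·228.7/(2·5.533) = 1.23572 − 0.295123 = 0.940595.
h = 0.940595² = 0.884719 m.

0.8847 m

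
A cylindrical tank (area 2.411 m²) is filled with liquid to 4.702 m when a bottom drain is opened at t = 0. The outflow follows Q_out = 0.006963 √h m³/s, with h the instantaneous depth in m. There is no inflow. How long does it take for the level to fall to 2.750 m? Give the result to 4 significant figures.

A dh/dt = −Q_out = −0.006963 √h.
This is separable: 2 d(√h)/dt = −0.006963/A, so √h = √h₀ − (0.006963/(2A)) t.
t = 2A(√h₀ − √h)/0.006963 = 2·2.411·(√4.702 − √2.750)/0.006963
  = 4.82200 × (2.16841 − 1.65831) / 0.006963 = 353.251 s.

353.3 s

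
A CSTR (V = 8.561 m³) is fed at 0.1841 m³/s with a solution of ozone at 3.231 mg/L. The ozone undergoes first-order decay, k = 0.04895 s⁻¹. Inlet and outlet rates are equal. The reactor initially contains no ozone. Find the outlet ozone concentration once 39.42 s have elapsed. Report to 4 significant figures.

0.9248 mg/L

Species balance: V dC/dt = Q C_in − Q C − k V C.
dC/dt = (Q/V) C_in − (Q/V + k) C; effective rate a = Q/V + k = 0.0215045 + 0.04895 = 0.0704545 s⁻¹.
C_ss = Q C_in/(Q + kV) = 0.986183 mg/L; C(t) = C_ss + (C₀ − C_ss) e^(−a t).
C(39.42) = 0.986183 + (-0.986183)·e^(−0.0704545·39.42) = 0.986183 + (-0.986183)·0.0622052 = 0.924837 mg/L.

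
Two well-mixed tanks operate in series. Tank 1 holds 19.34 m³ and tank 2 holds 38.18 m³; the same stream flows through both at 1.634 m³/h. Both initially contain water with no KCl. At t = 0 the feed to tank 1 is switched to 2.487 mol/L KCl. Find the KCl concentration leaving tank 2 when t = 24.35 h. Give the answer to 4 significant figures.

Time constants: τᵢ = Vᵢ/Q for each well-mixed tank.
τ₁ = 19.34/1.634 = 11.8360 h; τ₂ = 38.18/1.634 = 23.3660 h.
Tank 1: C₁ = C_in(1 − e^(−t/τ₁)). Tank 2 (τ₁ ≠ τ₂): C₂ = C_in[1 − (τ₁ e^(−t/τ₁) − τ₂ e^(−t/τ₂))/(τ₁ − τ₂)].
At t = 24.35: e^(−t/τ₁) = 0.127800, e^(−t/τ₂) = 0.352708.
C₂ = 2.487·[1 − (11.8360·0.127800 − 23.3660·0.352708)/(-11.5300)] = 2.487·0.416415 = 1.03562 mol/L.

1.036 mol/L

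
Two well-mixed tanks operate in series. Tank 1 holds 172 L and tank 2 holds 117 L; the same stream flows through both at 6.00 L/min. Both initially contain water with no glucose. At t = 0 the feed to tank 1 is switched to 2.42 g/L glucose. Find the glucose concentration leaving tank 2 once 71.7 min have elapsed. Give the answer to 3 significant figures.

Species balance on tank i: dCᵢ/dt = (Cᵢ₋₁ − Cᵢ)/τᵢ with τᵢ = Vᵢ/Q.
τ₁ = 172/6.00 = 28.667 min; τ₂ = 117/6.00 = 19.500 min.
Solving the cascade with C₁(0)=C₂(0)=0 gives C₂(t) = C_in[1 − (τ₁ e^(−t/τ₁) − τ₂ e^(−t/τ₂))/(τ₁ − τ₂)].
At t = 71.7: e^(−t/τ₁) = 0.081990, e^(−t/τ₂) = 0.025301.
C₂ = 2.42·[1 − (28.667·0.081990 − 19.500·0.025301)/(9.1667)] = 2.42·0.79742 = 1.9298 g/L.

1.93 g/L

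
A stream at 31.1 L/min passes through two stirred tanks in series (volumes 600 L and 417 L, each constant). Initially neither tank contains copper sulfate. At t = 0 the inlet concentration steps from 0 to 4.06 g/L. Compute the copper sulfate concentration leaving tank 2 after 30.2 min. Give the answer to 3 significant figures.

2.25 g/L

Species balance on tank i: dCᵢ/dt = (Cᵢ₋₁ − Cᵢ)/τᵢ with τᵢ = Vᵢ/Q.
τ₁ = 600/31.1 = 19.293 min; τ₂ = 417/31.1 = 13.408 min.
Solving the cascade with C₁(0)=C₂(0)=0 gives C₂(t) = C_in[1 − (τ₁ e^(−t/τ₁) − τ₂ e^(−t/τ₂))/(τ₁ − τ₂)].
At t = 30.2: e^(−t/τ₁) = 0.20901, e^(−t/τ₂) = 0.10515.
C₂ = 4.06·[1 − (19.293·0.20901 − 13.408·0.10515)/(5.8842)] = 4.06·0.55433 = 2.2506 g/L.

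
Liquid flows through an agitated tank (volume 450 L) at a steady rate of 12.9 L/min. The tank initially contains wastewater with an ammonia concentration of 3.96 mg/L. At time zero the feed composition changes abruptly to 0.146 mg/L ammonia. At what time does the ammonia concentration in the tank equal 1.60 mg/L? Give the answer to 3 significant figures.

33.6 min

Accumulation = in − out for the solute gives V dC/dt = Q(C_in − C), so τ = V/Q = 34.884 min.
C(t) = C_in + (C₀ − C_in) e^(−t/τ). Set C = 1.60 and solve for t:
e^(−t/τ) = (C − C_in)/(C₀ − C_in) = (1.60 − 0.146)/(3.96 − 0.146) = 0.38123
t = −τ ln(…) = 34.884 × 0.96436 = 33.640 min.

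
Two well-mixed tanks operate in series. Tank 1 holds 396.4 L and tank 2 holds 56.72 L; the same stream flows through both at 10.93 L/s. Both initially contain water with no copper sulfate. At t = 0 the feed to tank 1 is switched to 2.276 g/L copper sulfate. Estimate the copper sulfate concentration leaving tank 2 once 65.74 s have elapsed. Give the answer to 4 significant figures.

Time constants: τᵢ = Vᵢ/Q for each well-mixed tank.
τ₁ = 396.4/10.93 = 36.2672 s; τ₂ = 56.72/10.93 = 5.18939 s.
Tank 1: C₁ = C_in(1 − e^(−t/τ₁)). Tank 2 (τ₁ ≠ τ₂): C₂ = C_in[1 − (τ₁ e^(−t/τ₁) − τ₂ e^(−t/τ₂))/(τ₁ − τ₂)].
At t = 65.74: e^(−t/τ₁) = 0.163219, e^(−t/τ₂) = 3.14983e-06.
C₂ = 2.276·[1 − (36.2672·0.163219 − 5.18939·3.14983e-06)/(31.0778)] = 2.276·0.809527 = 1.84248 g/L.

1.842 g/L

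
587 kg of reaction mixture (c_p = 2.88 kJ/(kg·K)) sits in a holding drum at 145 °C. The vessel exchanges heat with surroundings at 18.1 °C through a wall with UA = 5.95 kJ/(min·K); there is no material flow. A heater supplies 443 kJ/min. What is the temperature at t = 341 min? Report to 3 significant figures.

108 °C

Unsteady energy balance on the tank contents: M c_p dT/dt = −UA(T − T_amb) + Q̇.
dT/dt = (T_ss − T)/τ with T_ss = T_amb + Q̇/UA = 18.1 + 443/5.95 = 92.554 °C, τ = M c_p/UA = 587·2.88/5.95 = 284.13 min.
Solution: T(t) = T_ss + (T₀ − T_ss) e^(−t/τ).
T(341) = 92.554 + (52.446)·0.30114 = 108.35 °C.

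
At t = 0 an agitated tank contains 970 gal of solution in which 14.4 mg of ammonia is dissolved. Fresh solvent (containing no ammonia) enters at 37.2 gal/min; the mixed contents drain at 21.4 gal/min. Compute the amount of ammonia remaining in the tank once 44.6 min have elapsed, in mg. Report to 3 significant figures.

Total volume: dV/dt = Q_in − Q_out = 15.800 gal/min, so V(t) = 970 + 15.800 t and V(44.6) = 1674.7 gal.
Species balance (pure solvent in): dm/dt = −Q_out · m/V(t).
dm/m = −Q_out dt/(V₀ + 15.800 t); integrating gives ln(m/m₀) = −(Q_out/(Q_in−Q_out)) ln(V/V₀).
m = m₀ (V₀/V)^(Q_out/(Q_in−Q_out)) = 14.4 × (970/1674.7)^(1.3544) = 6.8730 mg.

6.87 mg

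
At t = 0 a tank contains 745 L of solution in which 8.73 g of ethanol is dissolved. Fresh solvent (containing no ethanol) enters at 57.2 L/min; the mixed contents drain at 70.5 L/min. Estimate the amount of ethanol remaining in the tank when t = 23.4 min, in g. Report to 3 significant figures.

Let m(t) be the amount of ethanol. Volume: V(t) = V₀ + (Q_in − Q_out) t = 745 − 13.300 t; V(23.4) = 433.78 L.
No ethanol enters, so dm/dt = −Q_out · (m/V).
Separate: dm/m = −Q_out dt/V(t) ⇒ ln(m/m₀) = −(Q_out/(Q_in−Q_out)) ln(V/V₀).
m = m₀ (V₀/V)^(Q_out/(Q_in−Q_out)) = 8.73 × (745/433.78)^(-5.3008) = 0.49652 g.

0.497 g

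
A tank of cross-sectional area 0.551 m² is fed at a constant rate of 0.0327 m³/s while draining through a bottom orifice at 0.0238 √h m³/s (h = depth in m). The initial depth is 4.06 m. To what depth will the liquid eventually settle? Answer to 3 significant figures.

A dh/dt = Q_in − 0.0238 √h. Steady state requires inflow = outflow:
Q_in = 0.0238 √h_ss ⇒ √h_ss = 0.0327/0.0238 = 1.3739.
h_ss = 1.3739² = 1.8877 m. (Since h₀ = 4.06 m > h_ss, the level will fall toward this value.)

1.89 m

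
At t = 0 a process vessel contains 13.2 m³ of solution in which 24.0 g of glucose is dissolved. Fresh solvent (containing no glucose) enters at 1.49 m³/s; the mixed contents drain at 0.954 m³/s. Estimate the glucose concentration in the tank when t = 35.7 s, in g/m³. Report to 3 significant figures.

0.151 g/m³

Let m(t) be the amount of glucose. Volume: V(t) = V₀ + (Q_in − Q_out) t = 13.2 + 0.53600 t; V(35.7) = 32.335 m³.
Species balance (pure solvent in): dm/dt = −Q_out · m/V(t).
dm/m = −Q_out dt/(V₀ + 0.53600 t); integrating gives ln(m/m₀) = −(Q_out/(Q_in−Q_out)) ln(V/V₀).
m = m₀ (V₀/V)^(Q_out/(Q_in−Q_out)) = 24.0 × (13.2/32.335)^(1.7799) = 4.8716 g.
C = m/V = 4.8716/32.335 = 0.15066 g/m³.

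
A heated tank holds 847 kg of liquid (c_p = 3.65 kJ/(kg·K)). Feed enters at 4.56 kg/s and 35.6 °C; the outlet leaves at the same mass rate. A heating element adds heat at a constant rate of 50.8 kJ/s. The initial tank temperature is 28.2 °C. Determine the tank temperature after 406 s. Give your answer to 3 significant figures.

37.5 °C

First-law balance (no shaft work): M c_p dT/dt = ṁ c_p (T_in − T) + 50.8.
Rearrange: dT/dt = (T_ss − T)/τ with τ = M/ṁ = 185.75 s and T_ss = T_in + Q̇/(ṁ c_p) = 38.652 °C.
Solution: T(t) = T_ss + (T₀ − T_ss) e^(−t/τ).
T(406) = 38.652 + (-10.452)·e^(−406/185.75) = 38.652 + (-10.452)·0.11239 = 37.477 °C.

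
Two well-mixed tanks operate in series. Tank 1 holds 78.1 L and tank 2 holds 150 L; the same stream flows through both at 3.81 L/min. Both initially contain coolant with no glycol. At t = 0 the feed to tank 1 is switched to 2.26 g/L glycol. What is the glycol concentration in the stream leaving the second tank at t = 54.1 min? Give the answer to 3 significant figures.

Time constants: τᵢ = Vᵢ/Q for each well-mixed tank.
τ₁ = 78.1/3.81 = 20.499 min; τ₂ = 150/3.81 = 39.370 min.
Tank 1: C₁ = C_in(1 − e^(−t/τ₁)). Tank 2 (τ₁ ≠ τ₂): C₂ = C_in[1 − (τ₁ e^(−t/τ₁) − τ₂ e^(−t/τ₂))/(τ₁ − τ₂)].
At t = 54.1: e^(−t/τ₁) = 0.071419, e^(−t/τ₂) = 0.25306.
C₂ = 2.26·[1 − (20.499·0.071419 − 39.370·0.25306)/(-18.871)] = 2.26·0.54964 = 1.2422 g/L.

1.24 g/L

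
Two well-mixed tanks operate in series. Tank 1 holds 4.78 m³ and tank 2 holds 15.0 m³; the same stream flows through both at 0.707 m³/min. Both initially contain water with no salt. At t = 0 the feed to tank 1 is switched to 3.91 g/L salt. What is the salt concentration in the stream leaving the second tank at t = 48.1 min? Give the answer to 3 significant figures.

3.32 g/L

Time constants: τᵢ = Vᵢ/Q for each well-mixed tank.
τ₁ = 4.78/0.707 = 6.7610 min; τ₂ = 15.0/0.707 = 21.216 min.
Tank 1: C₁ = C_in(1 − e^(−t/τ₁)). Tank 2 (τ₁ ≠ τ₂): C₂ = C_in[1 − (τ₁ e^(−t/τ₁) − τ₂ e^(−t/τ₂))/(τ₁ − τ₂)].
At t = 48.1: e^(−t/τ₁) = 0.00081333, e^(−t/τ₂) = 0.10361.
C₂ = 3.91·[1 − (6.7610·0.00081333 − 21.216·0.10361)/(-14.455)] = 3.91·0.84831 = 3.3169 g/L.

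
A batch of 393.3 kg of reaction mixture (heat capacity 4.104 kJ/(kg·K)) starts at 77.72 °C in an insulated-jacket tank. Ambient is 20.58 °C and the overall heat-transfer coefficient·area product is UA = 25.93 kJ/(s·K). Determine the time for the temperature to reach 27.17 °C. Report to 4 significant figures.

Lumped-capacitance energy balance: M c_p dT/dt = UA(T_amb − T).
τ = M c_p/UA = 62.2485 s; T_ss = T_amb = 20.5800 °C.
T(t) = T_ss + (T₀ − T_ss)e^(−t/τ); set T = 27.17:
t = −τ ln[(T − T_ss)/(T₀ − T_ss)] = −62.2485 · ln(0.115331) = 134.454 s.

134.5 s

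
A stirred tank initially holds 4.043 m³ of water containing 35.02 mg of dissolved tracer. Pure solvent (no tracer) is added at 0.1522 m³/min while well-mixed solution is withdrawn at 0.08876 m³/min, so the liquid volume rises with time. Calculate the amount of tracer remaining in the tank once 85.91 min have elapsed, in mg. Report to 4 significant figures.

10.61 mg

Let m(t) be the amount of tracer. Volume: V(t) = V₀ + (Q_in − Q_out) t = 4.043 + 0.0634400 t; V(85.91) = 9.49313 m³.
Species balance (pure solvent in): dm/dt = −Q_out · m/V(t).
dm/m = −Q_out dt/(V₀ + 0.0634400 t); integrating gives ln(m/m₀) = −(Q_out/(Q_in−Q_out)) ln(V/V₀).
m = m₀ (V₀/V)^(Q_out/(Q_in−Q_out)) = 35.02 × (4.043/9.49313)^(1.39912) = 10.6085 mg.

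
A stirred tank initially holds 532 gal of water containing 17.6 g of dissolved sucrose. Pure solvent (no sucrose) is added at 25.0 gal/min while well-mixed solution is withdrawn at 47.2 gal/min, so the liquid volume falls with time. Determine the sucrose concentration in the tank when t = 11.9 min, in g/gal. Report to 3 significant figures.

0.0153 g/gal

Let m(t) be the amount of sucrose. Volume: V(t) = V₀ + (Q_in − Q_out) t = 532 − 22.200 t; V(11.9) = 267.82 gal.
No sucrose enters, so dm/dt = −Q_out · (m/V).
Separate: dm/m = −Q_out dt/V(t) ⇒ ln(m/m₀) = −(Q_out/(Q_in−Q_out)) ln(V/V₀).
m = m₀ (V₀/V)^(Q_out/(Q_in−Q_out)) = 17.6 × (532/267.82)^(-2.1261) = 4.0905 g.
C = m/V = 4.0905/267.82 = 0.015273 g/gal.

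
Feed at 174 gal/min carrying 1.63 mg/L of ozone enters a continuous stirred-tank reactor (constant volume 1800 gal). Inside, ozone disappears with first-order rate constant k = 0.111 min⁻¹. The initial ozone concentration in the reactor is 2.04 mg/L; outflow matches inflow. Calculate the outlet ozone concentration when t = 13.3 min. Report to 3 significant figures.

Accumulation = in − out − consumed: V dC/dt = Q C_in − Q C − k V C.
This is linear with rate a = Q/V + k = 0.20767 min⁻¹.
C_ss = Q C_in/(Q + kV) = 0.75875 mg/L; C(t) = C_ss + (C₀ − C_ss) e^(−a t).
C(13.3) = 0.75875 + (1.2813)·e^(−0.20767·13.3) = 0.75875 + (1.2813)·0.063167 = 0.83968 mg/L.

0.840 mg/L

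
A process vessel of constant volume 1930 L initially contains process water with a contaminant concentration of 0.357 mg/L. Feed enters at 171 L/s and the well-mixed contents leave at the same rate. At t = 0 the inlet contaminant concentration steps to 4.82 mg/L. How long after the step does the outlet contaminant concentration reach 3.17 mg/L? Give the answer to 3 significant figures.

Unsteady species balance (constant V, well mixed): V dC/dt = Q(C_in − C), so τ = V/Q = 11.287 s.
C(t) = C_in + (C₀ − C_in) e^(−t/τ). Set C = 3.17 and solve for t:
e^(−t/τ) = (C − C_in)/(C₀ − C_in) = (3.17 − 4.82)/(0.357 − 4.82) = 0.36971
t = −τ ln(…) = 11.287 × 0.99505 = 11.231 s.

11.2 s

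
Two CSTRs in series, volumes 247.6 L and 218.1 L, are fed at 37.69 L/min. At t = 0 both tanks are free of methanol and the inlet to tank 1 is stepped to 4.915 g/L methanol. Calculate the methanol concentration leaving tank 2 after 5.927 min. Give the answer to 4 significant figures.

1.228 g/L

Species balance on tank i: dCᵢ/dt = (Cᵢ₋₁ − Cᵢ)/τᵢ with τᵢ = Vᵢ/Q.
τ₁ = 247.6/37.69 = 6.56938 min; τ₂ = 218.1/37.69 = 5.78668 min.
Solving the cascade with C₁(0)=C₂(0)=0 gives C₂(t) = C_in[1 − (τ₁ e^(−t/τ₁) − τ₂ e^(−t/τ₂))/(τ₁ − τ₂)].
At t = 5.927: e^(−t/τ₁) = 0.405670, e^(−t/τ₂) = 0.359066.
C₂ = 4.915·[1 − (6.56938·0.405670 − 5.78668·0.359066)/(0.782701)] = 4.915·0.249779 = 1.22767 g/L.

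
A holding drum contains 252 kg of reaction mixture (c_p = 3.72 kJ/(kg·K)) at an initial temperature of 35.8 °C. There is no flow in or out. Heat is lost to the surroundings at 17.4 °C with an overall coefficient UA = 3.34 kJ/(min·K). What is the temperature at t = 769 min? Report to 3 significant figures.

18.6 °C

Lumped-capacitance energy balance: M c_p dT/dt = UA(T_amb − T).
dT/dt = (T_ss − T)/τ with T_ss = T_amb = 17.400 °C, τ = M c_p/UA = 252·3.72/3.34 = 280.67 min.
T approaches T_ss exponentially: T(t) = T_ss + (T₀ − T_ss) e^(−t/τ).
T(769) = 17.400 + (18.400)·0.064579 = 18.588 °C.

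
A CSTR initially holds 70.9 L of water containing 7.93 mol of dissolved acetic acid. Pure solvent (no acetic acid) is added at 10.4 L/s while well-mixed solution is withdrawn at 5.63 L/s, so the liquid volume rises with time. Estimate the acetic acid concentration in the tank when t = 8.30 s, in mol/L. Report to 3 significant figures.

0.0425 mol/L

Total volume: dV/dt = Q_in − Q_out = 4.7700 L/s, so V(t) = 70.9 + 4.7700 t and V(8.30) = 110.49 L.
Solute balance: dm/dt = 0 − Q_out C = −Q_out m/V(t).
dm/m = −Q_out dt/(V₀ + 4.7700 t); integrating gives ln(m/m₀) = −(Q_out/(Q_in−Q_out)) ln(V/V₀).
m = m₀ (V₀/V)^(Q_out/(Q_in−Q_out)) = 7.93 × (70.9/110.49)^(1.1803) = 4.6974 mol.
C = m/V = 4.6974/110.49 = 0.042513 mol/L.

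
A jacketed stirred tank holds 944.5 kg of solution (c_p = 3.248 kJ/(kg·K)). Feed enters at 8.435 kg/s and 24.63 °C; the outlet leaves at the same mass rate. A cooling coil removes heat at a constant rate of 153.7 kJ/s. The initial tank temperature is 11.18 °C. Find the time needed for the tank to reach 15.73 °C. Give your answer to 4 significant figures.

97.24 s

Unsteady energy balance on the tank contents: M c_p dT/dt = ṁ c_p (T_in − T) − 153.7.
τ = M/ṁ = 111.974 s; T_ss = T_in − Q̇/(ṁ c_p) = 19.0199 °C.
T(t) = T_ss + (T₀ − T_ss) e^(−t/τ). Set T = 15.73:
e^(−t/τ) = (15.73 − 19.0199)/(11.18 − 19.0199) = 0.419633
t = −111.974 · ln(0.419633) = 97.2352 s.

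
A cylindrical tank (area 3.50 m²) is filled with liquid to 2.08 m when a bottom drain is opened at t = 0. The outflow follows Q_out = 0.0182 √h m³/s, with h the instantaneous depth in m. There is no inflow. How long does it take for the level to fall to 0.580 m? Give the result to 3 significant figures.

With no inflow, A dh/dt = −0.0182 √h.
This is separable: 2 d(√h)/dt = −0.0182/A, so √h = √h₀ − (0.0182/(2A)) t.
t = 2A(√h₀ − √h)/0.0182 = 2·3.50·(√2.08 − √0.580)/0.0182
  = 7.0000 × (1.4422 − 0.76158) / 0.0182 = 261.79 s.

262 s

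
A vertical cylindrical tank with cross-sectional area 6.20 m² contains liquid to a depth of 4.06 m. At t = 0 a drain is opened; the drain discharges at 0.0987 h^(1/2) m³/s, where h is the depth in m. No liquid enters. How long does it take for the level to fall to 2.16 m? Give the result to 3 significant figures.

A dh/dt = −Q_out = −0.0987 √h.
∫ h^(−1/2) dh = −(0.0987/A) ∫ dt, giving 2√h = 2√h₀ − (0.0987/A) t.
t = 2A(√h₀ − √h)/0.0987 = 2·6.20·(√4.06 − √2.16)/0.0987
  = 12.400 × (2.0149 − 1.4697) / 0.0987 = 68.502 s.

68.5 s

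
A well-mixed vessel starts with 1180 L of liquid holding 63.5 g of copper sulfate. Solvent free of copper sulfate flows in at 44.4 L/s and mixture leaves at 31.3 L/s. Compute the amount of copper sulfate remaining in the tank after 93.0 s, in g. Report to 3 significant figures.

Total volume: dV/dt = Q_in − Q_out = 13.100 L/s, so V(t) = 1180 + 13.100 t and V(93.0) = 2398.3 L.
Species balance (pure solvent in): dm/dt = −Q_out · m/V(t).
dm/m = −Q_out dt/(V₀ + 13.100 t); integrating gives ln(m/m₀) = −(Q_out/(Q_in−Q_out)) ln(V/V₀).
m = m₀ (V₀/V)^(Q_out/(Q_in−Q_out)) = 63.5 × (1180/2398.3)^(2.3893) = 11.663 g.

11.7 g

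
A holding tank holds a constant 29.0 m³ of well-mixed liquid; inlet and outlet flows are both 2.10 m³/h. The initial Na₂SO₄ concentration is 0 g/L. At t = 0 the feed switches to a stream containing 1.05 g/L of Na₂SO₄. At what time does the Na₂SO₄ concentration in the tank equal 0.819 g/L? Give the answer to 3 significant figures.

20.9 h

Species balance on the tank: V dC/dt = Q(C_in − C), so τ = V/Q = 13.810 h.
C(t) = C_in + (C₀ − C_in) e^(−t/τ). Set C = 0.819 and solve for t:
e^(−t/τ) = (C − C_in)/(C₀ − C_in) = (0.819 − 1.05)/(0 − 1.05) = 0.22000
t = −τ ln(…) = 13.810 × 1.5141 = 20.909 h.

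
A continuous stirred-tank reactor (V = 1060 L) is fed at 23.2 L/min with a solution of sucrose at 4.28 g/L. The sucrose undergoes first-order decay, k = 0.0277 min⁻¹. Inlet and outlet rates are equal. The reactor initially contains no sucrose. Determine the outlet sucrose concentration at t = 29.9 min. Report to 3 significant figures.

1.46 g/L

Species balance: V dC/dt = Q C_in − Q C − k V C.
This is linear with rate a = Q/V + k = 0.049587 min⁻¹.
C_ss = Q C_in/(Q + kV) = 1.8891 g/L; C(t) = C_ss + (C₀ − C_ss) e^(−a t).
C(29.9) = 1.8891 + (-1.8891)·e^(−0.049587·29.9) = 1.8891 + (-1.8891)·0.22704 = 1.4602 g/L.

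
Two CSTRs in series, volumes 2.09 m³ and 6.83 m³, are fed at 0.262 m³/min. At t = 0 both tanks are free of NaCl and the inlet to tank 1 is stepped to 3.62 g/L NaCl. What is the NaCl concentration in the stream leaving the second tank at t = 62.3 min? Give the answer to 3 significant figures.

3.14 g/L

Species balance on tank i: dCᵢ/dt = (Cᵢ₋₁ − Cᵢ)/τᵢ with τᵢ = Vᵢ/Q.
τ₁ = 2.09/0.262 = 7.9771 min; τ₂ = 6.83/0.262 = 26.069 min.
Tank 1: C₁ = C_in(1 − e^(−t/τ₁)). Tank 2 (τ₁ ≠ τ₂): C₂ = C_in[1 − (τ₁ e^(−t/τ₁) − τ₂ e^(−t/τ₂))/(τ₁ − τ₂)].
At t = 62.3: e^(−t/τ₁) = 0.00040572, e^(−t/τ₂) = 0.091644.
C₂ = 3.62·[1 − (7.9771·0.00040572 − 26.069·0.091644)/(-18.092)] = 3.62·0.86813 = 3.1426 g/L.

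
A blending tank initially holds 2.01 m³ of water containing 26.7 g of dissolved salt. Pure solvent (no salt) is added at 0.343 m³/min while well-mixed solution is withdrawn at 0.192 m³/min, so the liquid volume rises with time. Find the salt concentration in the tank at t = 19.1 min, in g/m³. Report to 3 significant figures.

Let m(t) be the amount of salt. Volume: V(t) = V₀ + (Q_in − Q_out) t = 2.01 + 0.15100 t; V(19.1) = 4.8941 m³.
No salt enters, so dm/dt = −Q_out · (m/V).
dm/m = −Q_out dt/(V₀ + 0.15100 t); integrating gives ln(m/m₀) = −(Q_out/(Q_in−Q_out)) ln(V/V₀).
m = m₀ (V₀/V)^(Q_out/(Q_in−Q_out)) = 26.7 × (2.01/4.8941)^(1.2715) = 8.6119 g.
C = m/V = 8.6119/4.8941 = 1.7596 g/m³.

1.76 g/m³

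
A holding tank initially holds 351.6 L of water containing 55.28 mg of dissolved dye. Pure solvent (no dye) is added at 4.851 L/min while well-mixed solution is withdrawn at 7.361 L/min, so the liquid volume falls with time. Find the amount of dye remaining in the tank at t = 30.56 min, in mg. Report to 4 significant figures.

Total volume: dV/dt = Q_in − Q_out = -2.51000 L/min, so V(t) = 351.6 − 2.51000 t and V(30.56) = 274.894 L.
No dye enters, so dm/dt = −Q_out · (m/V).
Separate: dm/m = −Q_out dt/V(t) ⇒ ln(m/m₀) = −(Q_out/(Q_in−Q_out)) ln(V/V₀).
m = m₀ (V₀/V)^(Q_out/(Q_in−Q_out)) = 55.28 × (351.6/274.894)^(-2.93267) = 26.8606 mg.

26.86 mg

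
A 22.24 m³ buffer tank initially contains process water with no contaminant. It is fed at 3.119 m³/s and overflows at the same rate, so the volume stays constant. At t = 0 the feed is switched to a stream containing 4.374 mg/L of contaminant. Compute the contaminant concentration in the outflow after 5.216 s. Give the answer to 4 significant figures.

Mass balance on the solute (V constant): V dC/dt = Q(C_in − C).
Time constant τ = V/Q = 22.24/3.119 = 7.13049 s.
This is linear first-order; C(t) = C_in + (C₀ − C_in) e^(−t/τ).
C(5.216) = 4.374 + (0 − 4.374)·e^(−5.216/7.13049) = 4.374 + (-4.37400)·0.481184 = 2.26930 mg/L.

2.269 mg/L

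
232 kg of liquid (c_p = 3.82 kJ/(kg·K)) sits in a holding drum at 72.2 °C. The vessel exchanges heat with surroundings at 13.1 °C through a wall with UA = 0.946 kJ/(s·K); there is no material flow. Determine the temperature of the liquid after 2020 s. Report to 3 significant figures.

19.9 °C

M c_p dT/dt = −UA(T − T_amb).
dT/dt = (T_ss − T)/τ with T_ss = T_amb = 13.100 °C, τ = M c_p/UA = 232·3.82/0.946 = 936.83 s.
T approaches T_ss exponentially: T(t) = T_ss + (T₀ − T_ss) e^(−t/τ).
T(2020) = 13.100 + (59.100)·0.11576 = 19.942 °C.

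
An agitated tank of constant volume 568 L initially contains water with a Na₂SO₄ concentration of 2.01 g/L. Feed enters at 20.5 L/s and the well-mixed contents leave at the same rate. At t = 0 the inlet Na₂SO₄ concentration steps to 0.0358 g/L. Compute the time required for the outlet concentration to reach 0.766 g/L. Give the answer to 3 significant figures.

Unsteady species balance (constant V, well mixed): V dC/dt = Q(C_in − C), so τ = V/Q = 27.707 s.
C(t) = C_in + (C₀ − C_in) e^(−t/τ). Set C = 0.766 and solve for t:
e^(−t/τ) = (C − C_in)/(C₀ − C_in) = (0.766 − 0.0358)/(2.01 − 0.0358) = 0.36987
t = −τ ln(…) = 27.707 × 0.99460 = 27.558 s.

27.6 s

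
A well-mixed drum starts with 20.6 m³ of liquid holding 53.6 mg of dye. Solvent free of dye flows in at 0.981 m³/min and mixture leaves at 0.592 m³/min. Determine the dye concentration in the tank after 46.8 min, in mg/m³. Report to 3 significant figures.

0.527 mg/m³

Total volume: dV/dt = Q_in − Q_out = 0.38900 m³/min, so V(t) = 20.6 + 0.38900 t and V(46.8) = 38.805 m³.
Solute balance: dm/dt = 0 − Q_out C = −Q_out m/V(t).
Separate: dm/m = −Q_out dt/V(t) ⇒ ln(m/m₀) = −(Q_out/(Q_in−Q_out)) ln(V/V₀).
m = m₀ (V₀/V)^(Q_out/(Q_in−Q_out)) = 53.6 × (20.6/38.805)^(1.5219) = 20.447 mg.
C = m/V = 20.447/38.805 = 0.52690 mg/m³.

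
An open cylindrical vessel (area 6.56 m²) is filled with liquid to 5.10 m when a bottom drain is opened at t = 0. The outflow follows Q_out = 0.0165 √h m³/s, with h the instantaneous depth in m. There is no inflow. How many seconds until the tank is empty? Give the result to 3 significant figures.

Mass balance (ρ constant): A dh/dt = −0.0165 √h.
Separate and integrate: 2(√h − √h₀) = −(0.0165/A) t.
Set h = 0: 2√h₀ = (0.0165/A) t_empty ⇒ t_empty = 2A√h₀/0.0165.
t_empty = 2·6.56·√5.10/0.0165 = 13.120·2.2583/0.0165 = 1795.7 s.

1800 s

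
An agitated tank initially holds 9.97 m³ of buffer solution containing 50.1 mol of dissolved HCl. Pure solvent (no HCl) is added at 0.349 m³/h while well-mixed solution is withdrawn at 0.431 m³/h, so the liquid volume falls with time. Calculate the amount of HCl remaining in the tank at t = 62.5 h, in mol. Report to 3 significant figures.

1.13 mol

Let m(t) be the amount of HCl. Volume: V(t) = V₀ + (Q_in − Q_out) t = 9.97 − 0.082000 t; V(62.5) = 4.8450 m³.
Solute balance: dm/dt = 0 − Q_out C = −Q_out m/V(t).
Separate: dm/m = −Q_out dt/V(t) ⇒ ln(m/m₀) = −(Q_out/(Q_in−Q_out)) ln(V/V₀).
m = m₀ (V₀/V)^(Q_out/(Q_in−Q_out)) = 50.1 × (9.97/4.8450)^(-5.2561) = 1.1287 mol.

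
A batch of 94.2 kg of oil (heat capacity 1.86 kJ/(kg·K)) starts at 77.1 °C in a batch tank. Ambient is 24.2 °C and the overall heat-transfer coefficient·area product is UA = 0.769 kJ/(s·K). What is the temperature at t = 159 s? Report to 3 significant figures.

50.5 °C

First-law balance (no shaft work): M c_p dT/dt = −UA(T − T_amb).
dT/dt = (T_ss − T)/τ with T_ss = T_amb = 24.200 °C, τ = M c_p/UA = 94.2·1.86/0.769 = 227.84 s.
This is linear first-order; T(t) = T_ss + (T₀ − T_ss) e^(−t/τ).
T(159) = 24.200 + (52.900)·0.49766 = 50.526 °C.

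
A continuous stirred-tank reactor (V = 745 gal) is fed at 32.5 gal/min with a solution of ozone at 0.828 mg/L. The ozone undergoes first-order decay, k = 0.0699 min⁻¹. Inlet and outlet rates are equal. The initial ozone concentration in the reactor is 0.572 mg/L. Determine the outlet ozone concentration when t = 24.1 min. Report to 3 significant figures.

0.335 mg/L

V dC/dt = Q(C_in − C) − k V C.
This is linear with rate a = Q/V + k = 0.11352 min⁻¹.
C_ss = Q C_in/(Q + kV) = 0.31818 mg/L; C(t) = C_ss + (C₀ − C_ss) e^(−a t).
C(24.1) = 0.31818 + (0.25382)·e^(−0.11352·24.1) = 0.31818 + (0.25382)·0.064834 = 0.33463 mg/L.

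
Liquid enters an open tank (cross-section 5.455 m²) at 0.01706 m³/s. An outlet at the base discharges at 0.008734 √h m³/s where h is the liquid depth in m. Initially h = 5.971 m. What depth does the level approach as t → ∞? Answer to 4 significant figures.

Volume balance on the tank: A dh/dt = Q_in − 0.008734 √h. At steady state dh/dt = 0:
Q_in = 0.008734 √h_ss ⇒ √h_ss = 0.01706/0.008734 = 1.95329.
h_ss = 1.95329² = 3.81533 m. (Since h₀ = 5.971 m > h_ss, the level will fall toward this value.)

3.815 m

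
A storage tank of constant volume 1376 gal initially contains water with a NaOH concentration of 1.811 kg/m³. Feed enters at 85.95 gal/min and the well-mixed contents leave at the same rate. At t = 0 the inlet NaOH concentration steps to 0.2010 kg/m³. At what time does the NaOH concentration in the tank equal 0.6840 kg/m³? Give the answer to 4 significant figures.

Species balance: V dC/dt = Q(C_in − C) ⇒ τ = V/Q = 16.0093 min.
C(t) = C_in + (C₀ − C_in) e^(−t/τ). Set C = 0.6840 and solve for t:
e^(−t/τ) = (C − C_in)/(C₀ − C_in) = (0.6840 − 0.2010)/(1.811 − 0.2010) = 0.300000
t = −τ ln(…) = 16.0093 × 1.20397 = 19.2748 min.

19.27 min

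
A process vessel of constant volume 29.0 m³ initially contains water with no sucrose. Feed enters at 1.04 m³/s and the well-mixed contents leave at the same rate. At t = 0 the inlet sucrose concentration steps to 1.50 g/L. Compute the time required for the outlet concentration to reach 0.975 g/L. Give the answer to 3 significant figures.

Species balance: V dC/dt = Q(C_in − C) ⇒ τ = V/Q = 27.885 s.
C(t) = C_in + (C₀ − C_in) e^(−t/τ). Set C = 0.975 and solve for t:
e^(−t/τ) = (C − C_in)/(C₀ − C_in) = (0.975 − 1.50)/(0 − 1.50) = 0.35000
t = −τ ln(…) = 27.885 × 1.0498 = 29.274 s.

29.3 s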